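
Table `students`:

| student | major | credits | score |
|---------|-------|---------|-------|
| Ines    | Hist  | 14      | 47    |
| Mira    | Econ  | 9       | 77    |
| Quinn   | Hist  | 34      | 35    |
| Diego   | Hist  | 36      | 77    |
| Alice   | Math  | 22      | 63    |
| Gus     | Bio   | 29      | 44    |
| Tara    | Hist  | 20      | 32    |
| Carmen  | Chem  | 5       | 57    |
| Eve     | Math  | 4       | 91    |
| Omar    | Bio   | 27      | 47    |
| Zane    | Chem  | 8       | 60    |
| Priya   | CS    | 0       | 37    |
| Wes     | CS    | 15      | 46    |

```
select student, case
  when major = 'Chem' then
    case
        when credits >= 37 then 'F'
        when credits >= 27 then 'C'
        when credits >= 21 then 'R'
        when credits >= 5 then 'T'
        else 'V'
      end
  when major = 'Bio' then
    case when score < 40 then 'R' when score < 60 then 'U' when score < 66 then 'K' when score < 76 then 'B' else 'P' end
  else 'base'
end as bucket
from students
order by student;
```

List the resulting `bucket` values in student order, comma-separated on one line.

student=Alice: major='Math' → outer ELSE → base
student=Carmen: major='Chem' → inner[credits >= 5] → T
student=Diego: major='Hist' → outer ELSE → base
student=Eve: major='Math' → outer ELSE → base
student=Gus: major='Bio' → inner[score < 60] → U
student=Ines: major='Hist' → outer ELSE → base
student=Mira: major='Econ' → outer ELSE → base
student=Omar: major='Bio' → inner[score < 60] → U
student=Priya: major='CS' → outer ELSE → base
student=Quinn: major='Hist' → outer ELSE → base
student=Tara: major='Hist' → outer ELSE → base
student=Wes: major='CS' → outer ELSE → base
student=Zane: major='Chem' → inner[credits >= 5] → T

base, T, base, base, U, base, base, U, base, base, base, base, T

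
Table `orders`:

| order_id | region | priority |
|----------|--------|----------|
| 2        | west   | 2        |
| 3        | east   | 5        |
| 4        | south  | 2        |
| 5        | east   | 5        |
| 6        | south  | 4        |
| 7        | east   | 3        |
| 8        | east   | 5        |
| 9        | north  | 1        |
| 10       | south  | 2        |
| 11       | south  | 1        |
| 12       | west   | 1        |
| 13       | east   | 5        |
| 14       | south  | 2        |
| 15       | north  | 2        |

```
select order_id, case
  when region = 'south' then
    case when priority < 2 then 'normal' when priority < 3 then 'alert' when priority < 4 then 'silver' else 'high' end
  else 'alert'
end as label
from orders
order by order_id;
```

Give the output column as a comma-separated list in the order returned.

alert, alert, alert, alert, high, alert, alert, alert, alert, normal, alert, alert, alert, alert

order_id=2: region='west' → outer ELSE → alert
order_id=3: region='east' → outer ELSE → alert
order_id=4: region='south' → inner[priority < 3] → alert
order_id=5: region='east' → outer ELSE → alert
order_id=6: region='south' → inner[ELSE] → high
order_id=7: region='east' → outer ELSE → alert
order_id=8: region='east' → outer ELSE → alert
order_id=9: region='north' → outer ELSE → alert
order_id=10: region='south' → inner[priority < 3] → alert
order_id=11: region='south' → inner[priority < 2] → normal
order_id=12: region='west' → outer ELSE → alert
order_id=13: region='east' → outer ELSE → alert
order_id=14: region='south' → inner[priority < 3] → alert
order_id=15: region='north' → outer ELSE → alert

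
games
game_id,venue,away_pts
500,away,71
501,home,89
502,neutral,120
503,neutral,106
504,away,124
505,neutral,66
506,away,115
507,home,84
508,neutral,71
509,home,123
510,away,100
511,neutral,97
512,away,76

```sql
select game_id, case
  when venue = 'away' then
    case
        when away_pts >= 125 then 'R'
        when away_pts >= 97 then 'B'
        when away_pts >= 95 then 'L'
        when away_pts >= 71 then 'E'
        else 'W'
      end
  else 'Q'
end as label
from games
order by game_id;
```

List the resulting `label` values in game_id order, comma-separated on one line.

E, Q, Q, Q, B, Q, B, Q, Q, Q, B, Q, E

game_id=500: venue='away' → inner[away_pts >= 71] → E
game_id=501: venue='home' → outer ELSE → Q
game_id=502: venue='neutral' → outer ELSE → Q
game_id=503: venue='neutral' → outer ELSE → Q
game_id=504: venue='away' → inner[away_pts >= 97] → B
game_id=505: venue='neutral' → outer ELSE → Q
game_id=506: venue='away' → inner[away_pts >= 97] → B
game_id=507: venue='home' → outer ELSE → Q
game_id=508: venue='neutral' → outer ELSE → Q
game_id=509: venue='home' → outer ELSE → Q
game_id=510: venue='away' → inner[away_pts >= 97] → B
game_id=511: venue='neutral' → outer ELSE → Q
game_id=512: venue='away' → inner[away_pts >= 71] → E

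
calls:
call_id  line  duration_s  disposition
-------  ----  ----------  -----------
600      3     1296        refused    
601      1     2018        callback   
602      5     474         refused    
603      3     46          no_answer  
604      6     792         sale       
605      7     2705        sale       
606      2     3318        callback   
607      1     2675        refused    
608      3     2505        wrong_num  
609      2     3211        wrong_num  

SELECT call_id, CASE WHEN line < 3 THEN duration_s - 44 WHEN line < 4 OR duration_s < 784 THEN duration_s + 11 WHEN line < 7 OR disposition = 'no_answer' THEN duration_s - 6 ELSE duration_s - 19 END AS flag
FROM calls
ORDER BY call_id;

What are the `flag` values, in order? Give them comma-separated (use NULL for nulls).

1307, 1974, 485, 57, 786, 2686, 3274, 2631, 2516, 3167

call_id=600: line < 4 OR duration_s < 784 → 1307
call_id=601: line < 3 → 1974
call_id=602: line < 4 OR duration_s < 784 → 485
call_id=603: line < 4 OR duration_s < 784 → 57
call_id=604: line < 7 OR disposition = 'no_answer' → 786
call_id=605: ELSE → 2686
call_id=606: line < 3 → 3274
call_id=607: line < 3 → 2631
call_id=608: line < 4 OR duration_s < 784 → 2516
call_id=609: line < 3 → 3167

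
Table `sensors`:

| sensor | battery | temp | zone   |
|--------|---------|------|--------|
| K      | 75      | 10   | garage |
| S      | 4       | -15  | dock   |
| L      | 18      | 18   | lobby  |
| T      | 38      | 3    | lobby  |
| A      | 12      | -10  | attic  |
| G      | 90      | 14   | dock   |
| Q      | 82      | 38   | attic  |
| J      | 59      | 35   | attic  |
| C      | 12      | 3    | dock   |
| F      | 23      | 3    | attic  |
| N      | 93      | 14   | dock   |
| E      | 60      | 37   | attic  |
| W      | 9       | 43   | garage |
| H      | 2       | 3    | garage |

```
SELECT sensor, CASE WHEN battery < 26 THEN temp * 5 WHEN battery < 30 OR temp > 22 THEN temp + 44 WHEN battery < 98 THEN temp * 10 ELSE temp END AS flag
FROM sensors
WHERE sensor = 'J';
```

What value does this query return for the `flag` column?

79

sensor = J: battery=59, temp=35, zone=attic.
battery < 26 → false
battery < 30 OR temp > 22 → true → 79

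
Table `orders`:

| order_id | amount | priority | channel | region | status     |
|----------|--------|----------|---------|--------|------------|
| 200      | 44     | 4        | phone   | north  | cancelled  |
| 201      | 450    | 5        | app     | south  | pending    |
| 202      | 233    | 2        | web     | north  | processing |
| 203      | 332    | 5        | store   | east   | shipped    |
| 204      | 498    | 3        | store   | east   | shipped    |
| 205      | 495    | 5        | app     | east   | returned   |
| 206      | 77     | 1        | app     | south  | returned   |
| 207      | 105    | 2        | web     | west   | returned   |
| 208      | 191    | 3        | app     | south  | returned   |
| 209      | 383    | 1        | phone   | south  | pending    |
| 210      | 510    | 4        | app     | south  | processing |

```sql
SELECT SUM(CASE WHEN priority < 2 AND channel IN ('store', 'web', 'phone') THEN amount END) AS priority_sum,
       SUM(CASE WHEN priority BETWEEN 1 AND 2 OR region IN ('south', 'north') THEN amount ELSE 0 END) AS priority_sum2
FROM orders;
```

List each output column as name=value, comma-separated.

priority_sum=383, priority_sum2=1993

[priority_sum: priority < 2 AND channel IN ('store', 'web', 'phone')]
order_id=200: ✗
order_id=201: ✗
order_id=202: ✗
order_id=203: ✗
order_id=204: ✗
order_id=205: ✗
order_id=206: ✗
order_id=207: ✗
order_id=208: ✗
order_id=209: ✓ → 383
order_id=210: ✗
priority_sum = 383
—
[priority_sum2: priority BETWEEN 1 AND 2 OR region IN ('south', 'north')]
order_id=200: ✓ → 44
order_id=201: ✓ → 450
order_id=202: ✓ → 233
order_id=203: ✗
order_id=204: ✗
order_id=205: ✗
order_id=206: ✓ → 77
order_id=207: ✓ → 105
order_id=208: ✓ → 191
order_id=209: ✓ → 383
order_id=210: ✓ → 510
priority_sum2 = 44 + 450 + 233 + 77 + 105 + 191 + 383 + 510 = 1993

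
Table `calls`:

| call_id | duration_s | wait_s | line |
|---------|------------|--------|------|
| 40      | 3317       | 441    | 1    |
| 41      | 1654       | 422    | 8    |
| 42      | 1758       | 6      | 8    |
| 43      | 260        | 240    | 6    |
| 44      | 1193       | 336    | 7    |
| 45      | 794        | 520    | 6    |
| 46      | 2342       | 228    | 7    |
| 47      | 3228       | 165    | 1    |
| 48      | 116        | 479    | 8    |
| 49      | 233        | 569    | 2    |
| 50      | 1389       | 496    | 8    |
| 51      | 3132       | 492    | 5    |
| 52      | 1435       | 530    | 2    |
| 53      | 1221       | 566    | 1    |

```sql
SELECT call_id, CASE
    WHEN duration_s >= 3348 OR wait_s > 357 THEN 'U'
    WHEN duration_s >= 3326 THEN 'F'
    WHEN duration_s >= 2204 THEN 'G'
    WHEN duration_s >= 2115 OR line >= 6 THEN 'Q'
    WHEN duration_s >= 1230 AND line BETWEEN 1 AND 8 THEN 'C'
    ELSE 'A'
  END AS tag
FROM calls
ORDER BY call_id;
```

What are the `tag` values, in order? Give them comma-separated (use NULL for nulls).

call_id=40: duration_s >= 3348 OR wait_s > 357 → U
call_id=41: duration_s >= 3348 OR wait_s > 357 → U
call_id=42: duration_s >= 2115 OR line >= 6 → Q
call_id=43: duration_s >= 2115 OR line >= 6 → Q
call_id=44: duration_s >= 2115 OR line >= 6 → Q
call_id=45: duration_s >= 3348 OR wait_s > 357 → U
call_id=46: duration_s >= 2204 → G
call_id=47: duration_s >= 2204 → G
call_id=48: duration_s >= 3348 OR wait_s > 357 → U
call_id=49: duration_s >= 3348 OR wait_s > 357 → U
call_id=50: duration_s >= 3348 OR wait_s > 357 → U
call_id=51: duration_s >= 3348 OR wait_s > 357 → U
call_id=52: duration_s >= 3348 OR wait_s > 357 → U
call_id=53: duration_s >= 3348 OR wait_s > 357 → U

U, U, Q, Q, Q, U, G, G, U, U, U, U, U, U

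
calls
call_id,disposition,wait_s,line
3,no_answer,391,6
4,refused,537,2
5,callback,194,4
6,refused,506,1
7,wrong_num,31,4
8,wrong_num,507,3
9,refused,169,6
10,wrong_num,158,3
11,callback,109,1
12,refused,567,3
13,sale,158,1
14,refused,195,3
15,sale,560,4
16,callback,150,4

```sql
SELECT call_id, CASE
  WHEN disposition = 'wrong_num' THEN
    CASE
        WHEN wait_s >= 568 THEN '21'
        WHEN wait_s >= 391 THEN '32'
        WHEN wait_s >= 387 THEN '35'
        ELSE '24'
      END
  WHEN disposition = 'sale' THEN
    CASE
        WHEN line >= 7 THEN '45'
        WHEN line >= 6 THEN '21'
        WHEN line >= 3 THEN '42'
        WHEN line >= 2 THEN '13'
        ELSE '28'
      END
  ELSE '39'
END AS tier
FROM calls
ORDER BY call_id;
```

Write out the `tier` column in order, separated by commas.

call_id=3: disposition='no_answer' → outer ELSE → 39
call_id=4: disposition='refused' → outer ELSE → 39
call_id=5: disposition='callback' → outer ELSE → 39
call_id=6: disposition='refused' → outer ELSE → 39
call_id=7: disposition='wrong_num' → inner[ELSE] → 24
call_id=8: disposition='wrong_num' → inner[wait_s >= 391] → 32
call_id=9: disposition='refused' → outer ELSE → 39
call_id=10: disposition='wrong_num' → inner[ELSE] → 24
call_id=11: disposition='callback' → outer ELSE → 39
call_id=12: disposition='refused' → outer ELSE → 39
call_id=13: disposition='sale' → inner[ELSE] → 28
call_id=14: disposition='refused' → outer ELSE → 39
call_id=15: disposition='sale' → inner[line >= 3] → 42
call_id=16: disposition='callback' → outer ELSE → 39

39, 39, 39, 39, 24, 32, 39, 24, 39, 39, 28, 39, 42, 39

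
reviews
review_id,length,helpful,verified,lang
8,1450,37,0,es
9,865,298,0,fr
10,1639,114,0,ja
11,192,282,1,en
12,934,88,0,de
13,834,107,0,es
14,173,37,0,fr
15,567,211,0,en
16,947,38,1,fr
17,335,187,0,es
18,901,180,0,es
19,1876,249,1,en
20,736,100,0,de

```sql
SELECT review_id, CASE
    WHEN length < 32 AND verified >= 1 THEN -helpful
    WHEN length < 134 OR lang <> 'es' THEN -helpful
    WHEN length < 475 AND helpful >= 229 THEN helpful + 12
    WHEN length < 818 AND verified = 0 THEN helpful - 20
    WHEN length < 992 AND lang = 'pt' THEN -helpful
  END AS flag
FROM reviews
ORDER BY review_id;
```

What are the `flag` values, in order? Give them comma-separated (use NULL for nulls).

NULL, -298, -114, -282, -88, NULL, -37, -211, -38, 167, NULL, -249, -100

review_id=8: (no match → NULL) → NULL
review_id=9: length < 134 OR lang <> 'es' → -298
review_id=10: length < 134 OR lang <> 'es' → -114
review_id=11: length < 134 OR lang <> 'es' → -282
review_id=12: length < 134 OR lang <> 'es' → -88
review_id=13: (no match → NULL) → NULL
review_id=14: length < 134 OR lang <> 'es' → -37
review_id=15: length < 134 OR lang <> 'es' → -211
review_id=16: length < 134 OR lang <> 'es' → -38
review_id=17: length < 818 AND verified = 0 → 167
review_id=18: (no match → NULL) → NULL
review_id=19: length < 134 OR lang <> 'es' → -249
review_id=20: length < 134 OR lang <> 'es' → -100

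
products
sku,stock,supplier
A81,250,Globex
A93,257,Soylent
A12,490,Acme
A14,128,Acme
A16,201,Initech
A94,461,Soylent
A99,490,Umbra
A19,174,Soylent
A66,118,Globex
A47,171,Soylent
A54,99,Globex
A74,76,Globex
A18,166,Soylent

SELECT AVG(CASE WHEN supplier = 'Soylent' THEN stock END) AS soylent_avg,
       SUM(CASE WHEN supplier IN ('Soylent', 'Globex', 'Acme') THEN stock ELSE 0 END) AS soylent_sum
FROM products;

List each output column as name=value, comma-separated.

[soylent_avg: supplier = 'Soylent']
sku=A81: ✗
sku=A93: ✓ → 257
sku=A12: ✗
sku=A14: ✗
sku=A16: ✗
sku=A94: ✓ → 461
sku=A99: ✗
sku=A19: ✓ → 174
sku=A66: ✗
sku=A47: ✓ → 171
sku=A54: ✗
sku=A74: ✗
sku=A18: ✓ → 166
soylent_avg = (257 + 461 + 174 + 171 + 166) / 5 = 245.8
—
[soylent_sum: supplier IN ('Soylent', 'Globex', 'Acme')]
sku=A81: ✓ → 250
sku=A93: ✓ → 257
sku=A12: ✓ → 490
sku=A14: ✓ → 128
sku=A16: ✗
sku=A94: ✓ → 461
sku=A99: ✗
sku=A19: ✓ → 174
sku=A66: ✓ → 118
sku=A47: ✓ → 171
sku=A54: ✓ → 99
sku=A74: ✓ → 76
sku=A18: ✓ → 166
soylent_sum = 250 + 257 + 490 + 128 + 461 + 174 + 118 + 171 + 99 + 76 + 166 = 2390

soylent_avg=245.8, soylent_sum=2390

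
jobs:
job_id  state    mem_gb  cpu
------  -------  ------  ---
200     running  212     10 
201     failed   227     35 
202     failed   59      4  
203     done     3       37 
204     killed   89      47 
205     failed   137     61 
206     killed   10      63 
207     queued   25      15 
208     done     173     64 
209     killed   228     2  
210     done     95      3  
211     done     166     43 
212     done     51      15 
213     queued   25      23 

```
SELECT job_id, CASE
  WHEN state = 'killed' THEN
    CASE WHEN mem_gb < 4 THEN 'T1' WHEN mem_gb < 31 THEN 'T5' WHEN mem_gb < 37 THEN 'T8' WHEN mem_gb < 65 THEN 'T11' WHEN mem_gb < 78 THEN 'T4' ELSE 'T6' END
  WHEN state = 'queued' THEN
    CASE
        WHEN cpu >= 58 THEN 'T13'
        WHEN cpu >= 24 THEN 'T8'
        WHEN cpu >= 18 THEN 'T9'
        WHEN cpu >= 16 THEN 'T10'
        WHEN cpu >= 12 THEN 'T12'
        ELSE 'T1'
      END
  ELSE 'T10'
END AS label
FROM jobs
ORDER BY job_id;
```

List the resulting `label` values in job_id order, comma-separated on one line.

T10, T10, T10, T10, T6, T10, T5, T12, T10, T6, T10, T10, T10, T9

job_id=200: state='running' → outer ELSE → T10
job_id=201: state='failed' → outer ELSE → T10
job_id=202: state='failed' → outer ELSE → T10
job_id=203: state='done' → outer ELSE → T10
job_id=204: state='killed' → inner[ELSE] → T6
job_id=205: state='failed' → outer ELSE → T10
job_id=206: state='killed' → inner[mem_gb < 31] → T5
job_id=207: state='queued' → inner[cpu >= 12] → T12
job_id=208: state='done' → outer ELSE → T10
job_id=209: state='killed' → inner[ELSE] → T6
job_id=210: state='done' → outer ELSE → T10
job_id=211: state='done' → outer ELSE → T10
job_id=212: state='done' → outer ELSE → T10
job_id=213: state='queued' → inner[cpu >= 18] → T9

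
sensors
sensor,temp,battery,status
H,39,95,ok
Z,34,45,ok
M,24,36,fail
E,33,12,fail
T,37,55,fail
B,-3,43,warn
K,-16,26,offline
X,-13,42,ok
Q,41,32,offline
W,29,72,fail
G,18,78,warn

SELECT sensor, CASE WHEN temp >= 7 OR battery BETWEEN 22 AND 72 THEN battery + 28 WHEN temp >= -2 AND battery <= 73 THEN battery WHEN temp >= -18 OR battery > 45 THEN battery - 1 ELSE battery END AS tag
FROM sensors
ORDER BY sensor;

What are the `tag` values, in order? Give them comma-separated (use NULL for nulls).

71, 40, 106, 123, 54, 64, 60, 83, 100, 70, 73

sensor=B: temp >= 7 OR battery BETWEEN 22 AND 72 → 71
sensor=E: temp >= 7 OR battery BETWEEN 22 AND 72 → 40
sensor=G: temp >= 7 OR battery BETWEEN 22 AND 72 → 106
sensor=H: temp >= 7 OR battery BETWEEN 22 AND 72 → 123
sensor=K: temp >= 7 OR battery BETWEEN 22 AND 72 → 54
sensor=M: temp >= 7 OR battery BETWEEN 22 AND 72 → 64
sensor=Q: temp >= 7 OR battery BETWEEN 22 AND 72 → 60
sensor=T: temp >= 7 OR battery BETWEEN 22 AND 72 → 83
sensor=W: temp >= 7 OR battery BETWEEN 22 AND 72 → 100
sensor=X: temp >= 7 OR battery BETWEEN 22 AND 72 → 70
sensor=Z: temp >= 7 OR battery BETWEEN 22 AND 72 → 73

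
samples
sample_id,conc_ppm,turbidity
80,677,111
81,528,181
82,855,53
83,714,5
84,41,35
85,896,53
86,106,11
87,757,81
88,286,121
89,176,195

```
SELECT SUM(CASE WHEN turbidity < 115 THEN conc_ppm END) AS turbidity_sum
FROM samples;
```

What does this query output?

sample_id=80: ✓ → 677
sample_id=81: ✗
sample_id=82: ✓ → 855
sample_id=83: ✓ → 714
sample_id=84: ✓ → 41
sample_id=85: ✓ → 896
sample_id=86: ✓ → 106
sample_id=87: ✓ → 757
sample_id=88: ✗
sample_id=89: ✗
turbidity_sum = 677 + 855 + 714 + 41 + 896 + 106 + 757 = 4046

4046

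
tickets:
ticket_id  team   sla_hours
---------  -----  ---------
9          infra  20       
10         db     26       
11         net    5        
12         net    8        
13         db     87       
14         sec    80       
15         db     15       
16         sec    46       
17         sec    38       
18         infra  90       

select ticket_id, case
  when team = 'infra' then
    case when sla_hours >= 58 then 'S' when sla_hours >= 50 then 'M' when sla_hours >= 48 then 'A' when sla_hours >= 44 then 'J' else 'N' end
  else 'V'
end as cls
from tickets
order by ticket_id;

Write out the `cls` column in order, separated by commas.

ticket_id=9: team='infra' → inner[ELSE] → N
ticket_id=10: team='db' → outer ELSE → V
ticket_id=11: team='net' → outer ELSE → V
ticket_id=12: team='net' → outer ELSE → V
ticket_id=13: team='db' → outer ELSE → V
ticket_id=14: team='sec' → outer ELSE → V
ticket_id=15: team='db' → outer ELSE → V
ticket_id=16: team='sec' → outer ELSE → V
ticket_id=17: team='sec' → outer ELSE → V
ticket_id=18: team='infra' → inner[sla_hours >= 58] → S

N, V, V, V, V, V, V, V, V, S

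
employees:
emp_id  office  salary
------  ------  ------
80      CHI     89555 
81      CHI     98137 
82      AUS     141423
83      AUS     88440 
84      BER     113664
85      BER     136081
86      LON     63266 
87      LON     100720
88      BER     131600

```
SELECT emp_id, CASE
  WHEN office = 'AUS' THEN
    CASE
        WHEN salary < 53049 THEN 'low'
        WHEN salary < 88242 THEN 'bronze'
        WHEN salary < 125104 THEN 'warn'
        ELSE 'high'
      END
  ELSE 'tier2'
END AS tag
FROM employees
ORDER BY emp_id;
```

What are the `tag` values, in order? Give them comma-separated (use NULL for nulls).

tier2, tier2, high, warn, tier2, tier2, tier2, tier2, tier2

emp_id=80: office='CHI' → outer ELSE → tier2
emp_id=81: office='CHI' → outer ELSE → tier2
emp_id=82: office='AUS' → inner[ELSE] → high
emp_id=83: office='AUS' → inner[salary < 125104] → warn
emp_id=84: office='BER' → outer ELSE → tier2
emp_id=85: office='BER' → outer ELSE → tier2
emp_id=86: office='LON' → outer ELSE → tier2
emp_id=87: office='LON' → outer ELSE → tier2
emp_id=88: office='BER' → outer ELSE → tier2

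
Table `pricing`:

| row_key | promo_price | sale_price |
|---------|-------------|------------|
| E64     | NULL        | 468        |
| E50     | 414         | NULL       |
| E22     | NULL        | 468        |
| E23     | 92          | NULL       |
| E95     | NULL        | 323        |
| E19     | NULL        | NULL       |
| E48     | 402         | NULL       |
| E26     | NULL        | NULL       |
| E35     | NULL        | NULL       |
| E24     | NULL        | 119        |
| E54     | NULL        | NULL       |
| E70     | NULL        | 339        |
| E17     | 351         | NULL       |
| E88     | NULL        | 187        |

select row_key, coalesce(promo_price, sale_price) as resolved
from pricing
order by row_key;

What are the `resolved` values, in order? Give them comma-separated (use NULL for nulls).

351, NULL, 468, 92, 119, NULL, NULL, 402, 414, NULL, 468, 339, 187, 323

row_key=E17: promo_price=351 → 351
row_key=E19: promo_price=NULL, sale_price=NULL (all NULL) → NULL
row_key=E22: promo_price=NULL, sale_price=468 → 468
row_key=E23: promo_price=92 → 92
row_key=E24: promo_price=NULL, sale_price=119 → 119
row_key=E26: promo_price=NULL, sale_price=NULL (all NULL) → NULL
row_key=E35: promo_price=NULL, sale_price=NULL (all NULL) → NULL
row_key=E48: promo_price=402 → 402
row_key=E50: promo_price=414 → 414
row_key=E54: promo_price=NULL, sale_price=NULL (all NULL) → NULL
row_key=E64: promo_price=NULL, sale_price=468 → 468
row_key=E70: promo_price=NULL, sale_price=339 → 339
row_key=E88: promo_price=NULL, sale_price=187 → 187
row_key=E95: promo_price=NULL, sale_price=323 → 323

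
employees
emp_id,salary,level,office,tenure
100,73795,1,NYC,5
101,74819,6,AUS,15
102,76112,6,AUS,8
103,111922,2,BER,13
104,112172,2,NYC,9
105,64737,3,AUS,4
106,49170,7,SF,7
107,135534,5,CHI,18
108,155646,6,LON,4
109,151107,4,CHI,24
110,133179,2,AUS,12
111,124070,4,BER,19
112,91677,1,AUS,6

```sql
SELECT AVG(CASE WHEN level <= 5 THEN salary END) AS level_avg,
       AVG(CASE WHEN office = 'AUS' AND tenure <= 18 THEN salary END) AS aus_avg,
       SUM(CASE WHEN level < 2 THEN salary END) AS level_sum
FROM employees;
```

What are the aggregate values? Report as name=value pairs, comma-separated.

[level_avg: level <= 5]
emp_id=100: ✓ → 73795
emp_id=101: ✗
emp_id=102: ✗
emp_id=103: ✓ → 111922
emp_id=104: ✓ → 112172
emp_id=105: ✓ → 64737
emp_id=106: ✗
emp_id=107: ✓ → 135534
emp_id=108: ✗
emp_id=109: ✓ → 151107
emp_id=110: ✓ → 133179
emp_id=111: ✓ → 124070
emp_id=112: ✓ → 91677
level_avg = (73795 + 111922 + 112172 + 64737 + 135534 + 151107 + 133179 + 124070 + 91677) / 9 = 110910.3333333333
—
[aus_avg: office = 'AUS' AND tenure <= 18]
emp_id=100: ✗
emp_id=101: ✓ → 74819
emp_id=102: ✓ → 76112
emp_id=103: ✗
emp_id=104: ✗
emp_id=105: ✓ → 64737
emp_id=106: ✗
emp_id=107: ✗
emp_id=108: ✗
emp_id=109: ✗
emp_id=110: ✓ → 133179
emp_id=111: ✗
emp_id=112: ✓ → 91677
aus_avg = (74819 + 76112 + 64737 + 133179 + 91677) / 5 = 88104.8
—
[level_sum: level < 2]
emp_id=100: ✓ → 73795
emp_id=101: ✗
emp_id=102: ✗
emp_id=103: ✗
emp_id=104: ✗
emp_id=105: ✗
emp_id=106: ✗
emp_id=107: ✗
emp_id=108: ✗
emp_id=109: ✗
emp_id=110: ✗
emp_id=111: ✗
emp_id=112: ✓ → 91677
level_sum = 73795 + 91677 = 165472

level_avg=110910.3333333333, aus_avg=88104.8, level_sum=165472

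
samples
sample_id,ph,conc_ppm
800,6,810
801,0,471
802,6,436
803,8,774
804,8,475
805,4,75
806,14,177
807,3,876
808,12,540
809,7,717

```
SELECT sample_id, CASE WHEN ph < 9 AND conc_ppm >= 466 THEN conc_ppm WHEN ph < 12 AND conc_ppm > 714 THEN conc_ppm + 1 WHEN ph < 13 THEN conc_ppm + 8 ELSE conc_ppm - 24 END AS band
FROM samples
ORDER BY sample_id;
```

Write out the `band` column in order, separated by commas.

810, 471, 444, 774, 475, 83, 153, 876, 548, 717

sample_id=800: ph < 9 AND conc_ppm >= 466 → 810
sample_id=801: ph < 9 AND conc_ppm >= 466 → 471
sample_id=802: ph < 13 → 444
sample_id=803: ph < 9 AND conc_ppm >= 466 → 774
sample_id=804: ph < 9 AND conc_ppm >= 466 → 475
sample_id=805: ph < 13 → 83
sample_id=806: ELSE → 153
sample_id=807: ph < 9 AND conc_ppm >= 466 → 876
sample_id=808: ph < 13 → 548
sample_id=809: ph < 9 AND conc_ppm >= 466 → 717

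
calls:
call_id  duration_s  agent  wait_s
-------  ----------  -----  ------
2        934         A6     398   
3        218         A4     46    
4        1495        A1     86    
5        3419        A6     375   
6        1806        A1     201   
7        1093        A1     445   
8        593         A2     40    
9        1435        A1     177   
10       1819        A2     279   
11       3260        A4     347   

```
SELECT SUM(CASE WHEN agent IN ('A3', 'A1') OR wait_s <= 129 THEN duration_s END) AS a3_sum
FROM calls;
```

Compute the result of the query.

6640

call_id=2: ✗
call_id=3: ✓ → 218
call_id=4: ✓ → 1495
call_id=5: ✗
call_id=6: ✓ → 1806
call_id=7: ✓ → 1093
call_id=8: ✓ → 593
call_id=9: ✓ → 1435
call_id=10: ✗
call_id=11: ✗
a3_sum = 218 + 1495 + 1806 + 1093 + 593 + 1435 = 6640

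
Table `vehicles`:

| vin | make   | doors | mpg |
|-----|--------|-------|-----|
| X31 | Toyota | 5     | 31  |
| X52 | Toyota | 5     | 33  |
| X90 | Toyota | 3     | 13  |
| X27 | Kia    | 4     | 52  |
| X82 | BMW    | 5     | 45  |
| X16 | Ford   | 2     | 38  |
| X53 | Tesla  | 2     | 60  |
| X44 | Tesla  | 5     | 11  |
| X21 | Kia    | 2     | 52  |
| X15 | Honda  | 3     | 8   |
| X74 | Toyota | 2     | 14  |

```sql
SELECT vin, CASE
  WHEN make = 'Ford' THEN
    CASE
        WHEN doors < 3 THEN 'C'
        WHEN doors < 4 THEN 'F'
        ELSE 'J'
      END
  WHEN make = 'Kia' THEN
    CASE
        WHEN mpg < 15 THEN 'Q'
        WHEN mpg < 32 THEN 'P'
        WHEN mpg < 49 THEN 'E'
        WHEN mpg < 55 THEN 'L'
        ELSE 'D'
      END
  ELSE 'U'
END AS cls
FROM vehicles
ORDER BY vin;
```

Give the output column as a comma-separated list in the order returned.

U, C, L, L, U, U, U, U, U, U, U

vin=X15: make='Honda' → outer ELSE → U
vin=X16: make='Ford' → inner[doors < 3] → C
vin=X21: make='Kia' → inner[mpg < 55] → L
vin=X27: make='Kia' → inner[mpg < 55] → L
vin=X31: make='Toyota' → outer ELSE → U
vin=X44: make='Tesla' → outer ELSE → U
vin=X52: make='Toyota' → outer ELSE → U
vin=X53: make='Tesla' → outer ELSE → U
vin=X74: make='Toyota' → outer ELSE → U
vin=X82: make='BMW' → outer ELSE → U
vin=X90: make='Toyota' → outer ELSE → U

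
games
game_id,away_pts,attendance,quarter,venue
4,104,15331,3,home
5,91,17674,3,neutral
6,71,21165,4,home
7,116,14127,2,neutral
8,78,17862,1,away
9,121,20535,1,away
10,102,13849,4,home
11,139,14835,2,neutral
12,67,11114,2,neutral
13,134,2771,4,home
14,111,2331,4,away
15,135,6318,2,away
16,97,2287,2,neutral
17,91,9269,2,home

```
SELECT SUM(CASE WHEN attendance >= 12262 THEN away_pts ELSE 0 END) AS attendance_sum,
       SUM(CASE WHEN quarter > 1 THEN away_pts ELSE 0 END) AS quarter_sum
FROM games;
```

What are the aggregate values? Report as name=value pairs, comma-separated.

attendance_sum=822, quarter_sum=1258

[attendance_sum: attendance >= 12262]
game_id=4: ✓ → 104
game_id=5: ✓ → 91
game_id=6: ✓ → 71
game_id=7: ✓ → 116
game_id=8: ✓ → 78
game_id=9: ✓ → 121
game_id=10: ✓ → 102
game_id=11: ✓ → 139
game_id=12: ✗
game_id=13: ✗
game_id=14: ✗
game_id=15: ✗
game_id=16: ✗
game_id=17: ✗
attendance_sum = 104 + 91 + 71 + 116 + 78 + 121 + 102 + 139 = 822
—
[quarter_sum: quarter > 1]
game_id=4: ✓ → 104
game_id=5: ✓ → 91
game_id=6: ✓ → 71
game_id=7: ✓ → 116
game_id=8: ✗
game_id=9: ✗
game_id=10: ✓ → 102
game_id=11: ✓ → 139
game_id=12: ✓ → 67
game_id=13: ✓ → 134
game_id=14: ✓ → 111
game_id=15: ✓ → 135
game_id=16: ✓ → 97
game_id=17: ✓ → 91
quarter_sum = 104 + 91 + 71 + 116 + 102 + 139 + 67 + 134 + 111 + 135 + 97 + 91 = 1258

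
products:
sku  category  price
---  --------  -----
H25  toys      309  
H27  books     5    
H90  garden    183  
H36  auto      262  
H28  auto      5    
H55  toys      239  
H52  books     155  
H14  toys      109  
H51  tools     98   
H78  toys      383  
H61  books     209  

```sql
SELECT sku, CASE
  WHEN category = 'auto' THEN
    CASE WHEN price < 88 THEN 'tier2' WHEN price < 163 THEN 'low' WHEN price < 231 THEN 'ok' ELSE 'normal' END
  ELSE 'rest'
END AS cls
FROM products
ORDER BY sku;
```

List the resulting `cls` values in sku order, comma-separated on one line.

rest, rest, rest, tier2, normal, rest, rest, rest, rest, rest, rest

sku=H14: category='toys' → outer ELSE → rest
sku=H25: category='toys' → outer ELSE → rest
sku=H27: category='books' → outer ELSE → rest
sku=H28: category='auto' → inner[price < 88] → tier2
sku=H36: category='auto' → inner[ELSE] → normal
sku=H51: category='tools' → outer ELSE → rest
sku=H52: category='books' → outer ELSE → rest
sku=H55: category='toys' → outer ELSE → rest
sku=H61: category='books' → outer ELSE → rest
sku=H78: category='toys' → outer ELSE → rest
sku=H90: category='garden' → outer ELSE → rest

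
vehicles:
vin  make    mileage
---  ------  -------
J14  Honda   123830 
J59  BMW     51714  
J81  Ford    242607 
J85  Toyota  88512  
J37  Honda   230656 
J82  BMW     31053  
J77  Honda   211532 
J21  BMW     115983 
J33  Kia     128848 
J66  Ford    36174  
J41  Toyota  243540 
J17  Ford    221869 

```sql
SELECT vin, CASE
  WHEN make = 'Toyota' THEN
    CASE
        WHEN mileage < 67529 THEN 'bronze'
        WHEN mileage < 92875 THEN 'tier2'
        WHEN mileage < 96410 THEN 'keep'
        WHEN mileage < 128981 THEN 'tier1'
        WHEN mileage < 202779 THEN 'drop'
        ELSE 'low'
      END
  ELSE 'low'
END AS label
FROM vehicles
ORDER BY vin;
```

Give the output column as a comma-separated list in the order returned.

vin=J14: make='Honda' → outer ELSE → low
vin=J17: make='Ford' → outer ELSE → low
vin=J21: make='BMW' → outer ELSE → low
vin=J33: make='Kia' → outer ELSE → low
vin=J37: make='Honda' → outer ELSE → low
vin=J41: make='Toyota' → inner[ELSE] → low
vin=J59: make='BMW' → outer ELSE → low
vin=J66: make='Ford' → outer ELSE → low
vin=J77: make='Honda' → outer ELSE → low
vin=J81: make='Ford' → outer ELSE → low
vin=J82: make='BMW' → outer ELSE → low
vin=J85: make='Toyota' → inner[mileage < 92875] → tier2

low, low, low, low, low, low, low, low, low, low, low, tier2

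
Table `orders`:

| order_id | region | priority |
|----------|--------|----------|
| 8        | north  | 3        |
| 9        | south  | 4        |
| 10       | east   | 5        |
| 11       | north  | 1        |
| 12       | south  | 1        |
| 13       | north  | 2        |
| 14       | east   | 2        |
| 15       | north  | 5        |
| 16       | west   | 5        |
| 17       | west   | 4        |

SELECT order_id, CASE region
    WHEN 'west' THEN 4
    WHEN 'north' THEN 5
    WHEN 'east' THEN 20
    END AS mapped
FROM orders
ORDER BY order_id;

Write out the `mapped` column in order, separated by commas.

order_id=8: region='north' → 5
order_id=9: (no match → NULL) → NULL
order_id=10: region='east' → 20
order_id=11: region='north' → 5
order_id=12: (no match → NULL) → NULL
order_id=13: region='north' → 5
order_id=14: region='east' → 20
order_id=15: region='north' → 5
order_id=16: region='west' → 4
order_id=17: region='west' → 4

5, NULL, 20, 5, NULL, 5, 20, 5, 4, 4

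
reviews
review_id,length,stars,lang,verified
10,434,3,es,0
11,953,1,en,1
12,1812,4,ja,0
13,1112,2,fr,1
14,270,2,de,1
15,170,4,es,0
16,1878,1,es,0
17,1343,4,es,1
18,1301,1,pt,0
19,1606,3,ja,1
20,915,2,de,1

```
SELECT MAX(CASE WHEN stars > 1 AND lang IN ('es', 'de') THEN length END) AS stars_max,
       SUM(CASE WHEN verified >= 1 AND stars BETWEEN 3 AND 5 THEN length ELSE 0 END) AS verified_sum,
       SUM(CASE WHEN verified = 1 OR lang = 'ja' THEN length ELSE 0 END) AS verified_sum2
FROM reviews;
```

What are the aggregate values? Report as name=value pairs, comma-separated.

[stars_max: stars > 1 AND lang IN ('es', 'de')]
review_id=10: ✓ → 434
review_id=11: ✗
review_id=12: ✗
review_id=13: ✗
review_id=14: ✓ → 270
review_id=15: ✓ → 170
review_id=16: ✗
review_id=17: ✓ → 1343
review_id=18: ✗
review_id=19: ✗
review_id=20: ✓ → 915
stars_max = MAX(434, 270, 170, 1343, 915) = 1343
—
[verified_sum: verified >= 1 AND stars BETWEEN 3 AND 5]
review_id=10: ✗
review_id=11: ✗
review_id=12: ✗
review_id=13: ✗
review_id=14: ✗
review_id=15: ✗
review_id=16: ✗
review_id=17: ✓ → 1343
review_id=18: ✗
review_id=19: ✓ → 1606
review_id=20: ✗
verified_sum = 1343 + 1606 = 2949
—
[verified_sum2: verified = 1 OR lang = 'ja']
review_id=10: ✗
review_id=11: ✓ → 953
review_id=12: ✓ → 1812
review_id=13: ✓ → 1112
review_id=14: ✓ → 270
review_id=15: ✗
review_id=16: ✗
review_id=17: ✓ → 1343
review_id=18: ✗
review_id=19: ✓ → 1606
review_id=20: ✓ → 915
verified_sum2 = 953 + 1812 + 1112 + 270 + 1343 + 1606 + 915 = 8011

stars_max=1343, verified_sum=2949, verified_sum2=8011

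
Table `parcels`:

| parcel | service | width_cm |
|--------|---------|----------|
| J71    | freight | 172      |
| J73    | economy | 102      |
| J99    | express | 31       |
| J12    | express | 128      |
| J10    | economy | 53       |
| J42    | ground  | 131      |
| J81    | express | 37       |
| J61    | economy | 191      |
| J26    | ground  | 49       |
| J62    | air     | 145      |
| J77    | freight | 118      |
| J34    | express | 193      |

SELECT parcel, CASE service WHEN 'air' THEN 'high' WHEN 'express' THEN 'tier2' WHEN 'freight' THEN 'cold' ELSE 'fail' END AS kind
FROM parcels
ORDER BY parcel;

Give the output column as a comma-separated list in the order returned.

fail, tier2, fail, tier2, fail, fail, high, cold, fail, cold, tier2, tier2

parcel=J10: ELSE → fail
parcel=J12: service='express' → tier2
parcel=J26: ELSE → fail
parcel=J34: service='express' → tier2
parcel=J42: ELSE → fail
parcel=J61: ELSE → fail
parcel=J62: service='air' → high
parcel=J71: service='freight' → cold
parcel=J73: ELSE → fail
parcel=J77: service='freight' → cold
parcel=J81: service='express' → tier2
parcel=J99: service='express' → tier2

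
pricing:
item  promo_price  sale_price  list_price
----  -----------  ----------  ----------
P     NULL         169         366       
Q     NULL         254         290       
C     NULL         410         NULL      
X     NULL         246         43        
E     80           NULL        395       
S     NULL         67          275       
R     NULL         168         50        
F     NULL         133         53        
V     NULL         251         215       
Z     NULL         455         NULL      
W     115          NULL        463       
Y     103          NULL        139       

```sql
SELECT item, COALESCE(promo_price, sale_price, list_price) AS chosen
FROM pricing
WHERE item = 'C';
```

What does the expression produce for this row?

item = C: promo_price=NULL, sale_price=410, list_price=NULL.
promo_price=NULL, sale_price=410 → 410

410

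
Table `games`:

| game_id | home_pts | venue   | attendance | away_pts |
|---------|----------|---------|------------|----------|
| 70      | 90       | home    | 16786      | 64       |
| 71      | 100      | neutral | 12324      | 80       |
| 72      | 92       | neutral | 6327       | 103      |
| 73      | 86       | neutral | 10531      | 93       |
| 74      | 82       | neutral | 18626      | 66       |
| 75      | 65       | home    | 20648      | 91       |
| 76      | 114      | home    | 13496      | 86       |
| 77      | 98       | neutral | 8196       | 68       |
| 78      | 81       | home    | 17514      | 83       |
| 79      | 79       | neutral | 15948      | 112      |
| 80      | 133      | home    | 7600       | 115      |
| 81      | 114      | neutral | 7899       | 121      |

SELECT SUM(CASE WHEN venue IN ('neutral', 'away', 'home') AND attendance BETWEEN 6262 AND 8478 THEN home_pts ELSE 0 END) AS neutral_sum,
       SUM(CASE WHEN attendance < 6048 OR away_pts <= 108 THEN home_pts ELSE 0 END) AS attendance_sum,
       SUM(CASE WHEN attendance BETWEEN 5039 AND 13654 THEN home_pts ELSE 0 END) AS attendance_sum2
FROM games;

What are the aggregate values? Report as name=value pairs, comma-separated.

[neutral_sum: venue IN ('neutral', 'away', 'home') AND attendance BETWEEN 6262 AND 8478]
game_id=70: ✗
game_id=71: ✗
game_id=72: ✓ → 92
game_id=73: ✗
game_id=74: ✗
game_id=75: ✗
game_id=76: ✗
game_id=77: ✓ → 98
game_id=78: ✗
game_id=79: ✗
game_id=80: ✓ → 133
game_id=81: ✓ → 114
neutral_sum = 92 + 98 + 133 + 114 = 437
—
[attendance_sum: attendance < 6048 OR away_pts <= 108]
game_id=70: ✓ → 90
game_id=71: ✓ → 100
game_id=72: ✓ → 92
game_id=73: ✓ → 86
game_id=74: ✓ → 82
game_id=75: ✓ → 65
game_id=76: ✓ → 114
game_id=77: ✓ → 98
game_id=78: ✓ → 81
game_id=79: ✗
game_id=80: ✗
game_id=81: ✗
attendance_sum = 90 + 100 + 92 + 86 + 82 + 65 + 114 + 98 + 81 = 808
—
[attendance_sum2: attendance BETWEEN 5039 AND 13654]
game_id=70: ✗
game_id=71: ✓ → 100
game_id=72: ✓ → 92
game_id=73: ✓ → 86
game_id=74: ✗
game_id=75: ✗
game_id=76: ✓ → 114
game_id=77: ✓ → 98
game_id=78: ✗
game_id=79: ✗
game_id=80: ✓ → 133
game_id=81: ✓ → 114
attendance_sum2 = 100 + 92 + 86 + 114 + 98 + 133 + 114 = 737

neutral_sum=437, attendance_sum=808, attendance_sum2=737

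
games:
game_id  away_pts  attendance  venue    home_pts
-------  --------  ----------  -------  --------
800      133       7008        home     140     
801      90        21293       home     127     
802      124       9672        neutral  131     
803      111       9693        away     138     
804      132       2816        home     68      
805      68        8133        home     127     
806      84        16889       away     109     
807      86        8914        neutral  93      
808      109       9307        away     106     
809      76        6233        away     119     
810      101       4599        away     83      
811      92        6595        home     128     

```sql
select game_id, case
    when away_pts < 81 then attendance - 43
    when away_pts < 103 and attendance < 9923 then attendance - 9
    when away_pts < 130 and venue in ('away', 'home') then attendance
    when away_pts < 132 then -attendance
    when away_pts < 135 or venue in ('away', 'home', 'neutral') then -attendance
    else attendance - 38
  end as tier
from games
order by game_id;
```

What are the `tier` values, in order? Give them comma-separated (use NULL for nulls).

-7008, 21293, -9672, 9693, -2816, 8090, 16889, 8905, 9307, 6190, 4590, 6586

game_id=800: away_pts < 135 or venue in ('away', 'home', 'neutral') → -7008
game_id=801: away_pts < 130 and venue in ('away', 'home') → 21293
game_id=802: away_pts < 132 → -9672
game_id=803: away_pts < 130 and venue in ('away', 'home') → 9693
game_id=804: away_pts < 135 or venue in ('away', 'home', 'neutral') → -2816
game_id=805: away_pts < 81 → 8090
game_id=806: away_pts < 130 and venue in ('away', 'home') → 16889
game_id=807: away_pts < 103 and attendance < 9923 → 8905
game_id=808: away_pts < 130 and venue in ('away', 'home') → 9307
game_id=809: away_pts < 81 → 6190
game_id=810: away_pts < 103 and attendance < 9923 → 4590
game_id=811: away_pts < 103 and attendance < 9923 → 6586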